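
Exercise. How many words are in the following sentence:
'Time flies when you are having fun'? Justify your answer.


Split into words: Time | flies | when | you | are | having | fun = 7 words.

7


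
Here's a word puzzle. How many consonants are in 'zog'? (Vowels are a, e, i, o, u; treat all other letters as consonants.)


Consonants in 'zog': z, g = 2 consonants.

2


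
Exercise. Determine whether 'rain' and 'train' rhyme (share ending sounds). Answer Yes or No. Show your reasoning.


Rime (stressed vowel + following sounds) of 'rain': -ain = /eɪn/
Rime of 'train': -ain = /eɪn/
/eɪn/ and /eɪn/ are the same ending sound, so the words rhyme.

Yes


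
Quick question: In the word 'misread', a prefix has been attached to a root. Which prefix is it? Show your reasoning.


The word 'misread' = 'mis' (prefix) + 'read' (root). The prefix is 'mis'.

mis


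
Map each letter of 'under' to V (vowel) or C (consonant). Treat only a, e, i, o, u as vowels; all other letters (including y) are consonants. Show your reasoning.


Letter mapping: u = V, n = C, d = C, e = V, r = C.

VCCVC


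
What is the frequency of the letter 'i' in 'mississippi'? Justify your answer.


Letter 'i' in 'mississippi': found at position(s) 2, 5, 8, 11 = 4 occurrence(s).

4


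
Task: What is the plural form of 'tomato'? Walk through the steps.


Apply rule: Add -es (consonant + o). 'tomato' becomes 'tomatoes'.

tomatoes


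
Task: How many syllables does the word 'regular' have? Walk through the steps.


Break 'regular' into syllables: reg-u-lar -> reg | u | lar = 3 syllables

3 syllables


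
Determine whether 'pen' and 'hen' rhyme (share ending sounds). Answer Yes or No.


Rime (stressed vowel + following sounds) of 'pen': -en = /ɛn/
Rime of 'hen': -en = /ɛn/
/ɛn/ and /ɛn/ are the same ending sound, so the words rhyme.

Yes


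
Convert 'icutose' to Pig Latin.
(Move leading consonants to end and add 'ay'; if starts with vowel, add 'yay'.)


'icutose' starts with a vowel, so add 'yay': 'icutoseyay'.

icutoseyay


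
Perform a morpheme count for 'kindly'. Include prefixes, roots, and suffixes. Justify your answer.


Decomposition: kind (root) + -ly (suffix) = 2 morpheme(s)

2 morphemes


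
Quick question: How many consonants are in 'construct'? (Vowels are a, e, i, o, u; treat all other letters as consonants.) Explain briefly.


Consonants in 'construct': c, n, s, t, r, c, t = 7 consonants.

7


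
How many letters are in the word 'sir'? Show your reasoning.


Spell out 'sir' and number each letter: s(1), i(2), r(3). Total: 3 letters.

3


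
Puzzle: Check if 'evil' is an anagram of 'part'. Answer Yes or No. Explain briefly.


Sorted letters of 'evil': 'eilv'
Sorted letters of 'part': 'aprt'
They do not match.

No


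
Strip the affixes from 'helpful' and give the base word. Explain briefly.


Remove suffix '-ful' from 'helpful' to get root 'help'.

help


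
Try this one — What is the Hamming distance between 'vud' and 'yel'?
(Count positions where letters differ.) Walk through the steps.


Alignment:
Position 1: 'v' vs 'y' = DIFFER
Position 2: 'u' vs 'e' = DIFFER
Position 3: 'd' vs 'l' = DIFFER
Total differences: 3

3


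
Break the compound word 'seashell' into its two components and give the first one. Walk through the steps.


Split 'seashell' into 'sea' + 'shell'. The first part is 'sea'.

sea


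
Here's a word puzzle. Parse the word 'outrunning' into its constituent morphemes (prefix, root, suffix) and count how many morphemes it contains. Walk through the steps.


Step 1: Identify prefix: 'out' (meaning: surpass)
Step 2: Identify root: 'run'
Step 3: Identify suffix(es): 'ing'
Decomposition: out- (prefix: surpass) + run (root) + -ing (suffix: ongoing action)
Total morphemes: 3

3 morphemes (out- (prefix: surpass) + run (root) + -ing (suffix: ongoing action))


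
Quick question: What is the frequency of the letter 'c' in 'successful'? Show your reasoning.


Letter 'c' in 'successful': found at position(s) 3, 4 = 2 occurrence(s).

2


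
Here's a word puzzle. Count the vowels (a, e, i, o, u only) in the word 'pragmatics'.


Vowels in 'pragmatics': a, a, i = 3 vowels.

3


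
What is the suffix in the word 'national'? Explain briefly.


The word 'national' = 'nation' (root) + '-al' (suffix). The suffix is '-al'.

al


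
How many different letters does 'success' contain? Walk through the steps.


Unique letters in 'success': {c, e, s, u} = 4 distinct letters.

4


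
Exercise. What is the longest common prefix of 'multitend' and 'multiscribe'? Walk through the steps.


Compare from the start: 5 characters match: 'multi'. Mismatch at position 6: 't' vs 's'.

multi


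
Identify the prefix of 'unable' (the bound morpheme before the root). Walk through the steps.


The word 'unable' = 'un' (prefix) + 'able' (root). The prefix is 'un'.

un


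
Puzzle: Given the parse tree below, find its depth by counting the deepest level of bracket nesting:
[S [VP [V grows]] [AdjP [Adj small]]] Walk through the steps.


Count bracket nesting levels:
'[' at pos 0: depth = 1
'[' at pos 3: depth = 2
'[' at pos 7: depth = 3
'[' at pos 18: depth = 2
'[' at pos 24: depth = 3
Maximum depth reached: 3

3


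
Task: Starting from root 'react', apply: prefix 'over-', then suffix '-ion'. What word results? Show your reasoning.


Step 1: Add prefix 'over-' to 'react' = 'overreact'
Step 2: Add suffix '-ion' to 'overreact' = 'overreaction'

overreaction


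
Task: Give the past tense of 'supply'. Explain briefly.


Apply rule: Change -y to -ied. 'supply' becomes 'supplied'.

supplied


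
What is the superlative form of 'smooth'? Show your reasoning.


Apply superlative formation (add -est): 'smooth' -> 'smoothest'.

smoothest


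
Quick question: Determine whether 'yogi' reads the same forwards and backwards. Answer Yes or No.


Forward: 'yogi'
Reversed: 'igoy'
They differ.

No


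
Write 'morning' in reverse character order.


Reverse 'morning' character by character: 'gninrom'.

gninrom


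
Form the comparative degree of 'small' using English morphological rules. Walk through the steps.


Apply comparative formation (add -er): 'small' -> 'smaller'.

smaller


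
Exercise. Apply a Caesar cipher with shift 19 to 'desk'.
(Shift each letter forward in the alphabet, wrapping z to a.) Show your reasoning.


Shift each letter by 19: d -> w, e -> x, s -> l, k -> d. Result: 'wxld'.

wxld


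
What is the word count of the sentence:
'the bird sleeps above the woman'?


Split into words: the | bird | sleeps | above | the | woman = 6 words.

6


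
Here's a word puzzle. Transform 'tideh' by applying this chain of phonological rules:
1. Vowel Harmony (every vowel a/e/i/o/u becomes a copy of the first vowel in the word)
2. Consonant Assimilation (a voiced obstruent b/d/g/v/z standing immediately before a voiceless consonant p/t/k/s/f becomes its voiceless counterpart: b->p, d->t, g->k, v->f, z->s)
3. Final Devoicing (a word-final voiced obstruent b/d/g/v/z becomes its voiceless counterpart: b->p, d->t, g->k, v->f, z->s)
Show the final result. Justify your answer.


Starting form: 'tideh'
Rule 1: Vowel Harmony: all vowels become 'i' (matching first vowel). 'tideh' -> 'tidih'
Rule 2: Consonant Assimilation: no voiced obstruent (b/d/g/v/z) stands immediately before a voiceless consonant (p/t/k/s/f). No change.
Rule 3: Final Devoicing: final consonant 'h' is not one of the voiced obstruents b/d/g/v/z. No change.
Final form: 'tidih'

tidih


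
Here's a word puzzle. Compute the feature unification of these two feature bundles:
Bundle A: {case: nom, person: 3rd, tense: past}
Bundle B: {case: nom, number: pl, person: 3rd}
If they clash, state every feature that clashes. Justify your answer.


Compare features:
case: A=nom vs B=nom -> unified: nom
number: A=_ vs B=pl -> unified: pl
person: A=3rd vs B=3rd -> unified: 3rd
tense: A=past vs B=_ -> unified: past
No clashes found.

Unified: {case: nom, number: pl, person: 3rd, tense: past}


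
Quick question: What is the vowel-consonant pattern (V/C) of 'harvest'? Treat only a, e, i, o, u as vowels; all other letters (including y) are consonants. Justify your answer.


Letter mapping: h = C, a = V, r = C, v = C, e = V, s = C, t = C.

CVCCVCC


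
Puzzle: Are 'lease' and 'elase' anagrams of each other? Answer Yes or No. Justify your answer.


Sorted letters of 'lease': 'aeels'
Sorted letters of 'elase': 'aeels'
They match.

Yes


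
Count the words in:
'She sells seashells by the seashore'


Split into words: She | sells | seashells | by | the | seashore = 6 words.

6


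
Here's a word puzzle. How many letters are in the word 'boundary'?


Spell out 'boundary' and number each letter: b(1), o(2), u(3), n(4), d(5), a(6), r(7), y(8). Total: 8 letters.

8


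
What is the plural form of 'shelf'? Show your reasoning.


Apply rule: Change -f to -ves. 'shelf' becomes 'shelves'.

shelves


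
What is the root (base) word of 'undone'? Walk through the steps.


Remove prefix 'un' from 'undone' to get root 'done'.

done


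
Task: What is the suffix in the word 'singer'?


The word 'singer' = 'sing' (root) + '-er' (suffix). The suffix is '-er'.

er


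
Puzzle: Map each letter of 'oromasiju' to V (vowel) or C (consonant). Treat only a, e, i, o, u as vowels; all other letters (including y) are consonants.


Letter mapping: o = V, r = C, o = V, m = C, a = V, s = C, i = V, j = C, u = V.

VCVCVCVCV


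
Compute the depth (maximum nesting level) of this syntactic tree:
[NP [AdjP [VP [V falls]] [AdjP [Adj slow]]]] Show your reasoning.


Count bracket nesting levels:
'[' at pos 0: depth = 1
'[' at pos 4: depth = 2
'[' at pos 10: depth = 3
'[' at pos 14: depth = 4
'[' at pos 25: depth = 3
'[' at pos 31: depth = 4
Maximum depth reached: 4

4


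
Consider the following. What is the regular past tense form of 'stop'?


Apply rule: Double final consonant and add -ed. 'stop' becomes 'stopped'.

stopped


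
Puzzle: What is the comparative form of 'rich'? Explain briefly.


Apply comparative formation (add -er): 'rich' -> 'richer'.

richer


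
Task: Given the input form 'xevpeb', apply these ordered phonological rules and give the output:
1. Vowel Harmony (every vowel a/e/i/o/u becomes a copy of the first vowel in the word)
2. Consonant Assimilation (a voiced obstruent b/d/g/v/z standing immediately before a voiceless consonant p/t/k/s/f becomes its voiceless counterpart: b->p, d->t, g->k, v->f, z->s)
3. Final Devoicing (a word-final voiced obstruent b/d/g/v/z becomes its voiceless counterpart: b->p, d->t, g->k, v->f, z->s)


Starting form: 'xevpeb'
Rule 1: Vowel Harmony: all vowels already match. No change.
Rule 2: Consonant Assimilation: voiced obstruent before voiceless consonant becomes voiceless ('vp' -> 'fp'). 'xevpeb' -> 'xefpeb'
Rule 3: Final Devoicing: word-final voiced obstruent 'b' becomes voiceless 'p'. 'xefpeb' -> 'xefpep'
Final form: 'xefpep'

xefpep


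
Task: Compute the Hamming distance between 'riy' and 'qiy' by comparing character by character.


Alignment:
Position 1: 'r' vs 'q' = DIFFER
Position 2: 'i' vs 'i' = match
Position 3: 'y' vs 'y' = match
Total differences: 1

1


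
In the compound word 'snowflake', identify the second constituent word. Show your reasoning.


Split 'snowflake' into 'snow' + 'flake'. The second part is 'flake'.

flake


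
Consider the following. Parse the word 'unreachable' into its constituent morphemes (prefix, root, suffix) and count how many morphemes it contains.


Step 1: Identify prefix: 'un' (meaning: not/reverse)
Step 2: Identify root: 'reach'
Step 3: Identify suffix(es): 'able'
Decomposition: un- (prefix: not/reverse) + reach (root) + -able (suffix: capable of)
Total morphemes: 3

3 morphemes (un- (prefix: not/reverse) + reach (root) + -able (suffix: capable of))


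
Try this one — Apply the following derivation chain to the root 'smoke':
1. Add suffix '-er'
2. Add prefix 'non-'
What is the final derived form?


Step 1: Add suffix '-er' to 'smoke' = 'smoker'
Step 2: Add prefix 'non-' to 'smoker' = 'nonsmoker'

nonsmoker


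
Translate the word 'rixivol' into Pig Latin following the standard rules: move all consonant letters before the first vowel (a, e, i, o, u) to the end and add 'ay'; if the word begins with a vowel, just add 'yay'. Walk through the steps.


'rixivol': move consonant cluster 'r' to end and add 'ay': 'ixivolray'.

ixivolray


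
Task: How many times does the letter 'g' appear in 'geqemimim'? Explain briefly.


Letter 'g' in 'geqemimim': found at position(s) 1 = 1 occurrence(s).

1


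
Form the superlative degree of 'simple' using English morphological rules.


Apply superlative formation (ends in e: add -st): 'simple' -> 'simplest'.

simplest


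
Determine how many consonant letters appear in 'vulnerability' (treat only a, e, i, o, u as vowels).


Consonants in 'vulnerability': v, l, n, r, b, l, t, y = 8 consonants.

8


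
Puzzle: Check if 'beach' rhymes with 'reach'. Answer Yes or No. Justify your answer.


Rime (stressed vowel + following sounds) of 'beach': -each = /iːtʃ/
Rime of 'reach': -each = /iːtʃ/
/iːtʃ/ and /iːtʃ/ are the same ending sound, so the words rhyme.

Yes


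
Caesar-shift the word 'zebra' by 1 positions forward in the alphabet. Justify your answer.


Shift each letter by 1: z -> a, e -> f, b -> c, r -> s, a -> b. Result: 'afcsb'.

afcsb


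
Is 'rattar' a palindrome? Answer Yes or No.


Forward: 'rattar'
Reversed: 'rattar'
They are identical.

Yes


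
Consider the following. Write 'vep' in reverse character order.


Reverse 'vep' character by character: 'pev'.

pev


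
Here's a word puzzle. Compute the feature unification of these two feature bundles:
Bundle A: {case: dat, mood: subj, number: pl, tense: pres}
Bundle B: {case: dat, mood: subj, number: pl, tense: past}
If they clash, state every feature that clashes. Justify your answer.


Compare features:
case: A=dat vs B=dat -> unified: dat
mood: A=subj vs B=subj -> unified: subj
number: A=pl vs B=pl -> unified: pl
tense: A=pres vs B=past -> CLASH
Clash detected on feature 'tense' (pres vs past); unification fails.

CLASH on 'tense' (pres vs past)


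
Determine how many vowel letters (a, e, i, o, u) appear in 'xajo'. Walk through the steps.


Vowels in 'xajo': a, o = 2 vowels.

2


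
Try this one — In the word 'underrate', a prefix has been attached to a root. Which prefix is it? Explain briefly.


The word 'underrate' = 'under' (prefix) + 'rate' (root). The prefix is 'under'.

under


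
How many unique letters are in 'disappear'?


Unique letters in 'disappear': {a, d, e, i, p, r, s} = 7 distinct letters.

7


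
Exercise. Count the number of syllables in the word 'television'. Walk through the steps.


Break 'television' into syllables: tel-e-vi-sion -> tel | e | vi | sion = 4 syllables

4 syllables


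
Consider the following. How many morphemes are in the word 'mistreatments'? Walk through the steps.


Decomposition: mis- (prefix) + treat (root) + -ment (suffix) + -s (plural) = 4 morpheme(s)

4 morphemes


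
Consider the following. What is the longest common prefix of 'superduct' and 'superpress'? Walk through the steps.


Compare from the start: 5 characters match: 'super'. Mismatch at position 6: 'd' vs 'p'.

super


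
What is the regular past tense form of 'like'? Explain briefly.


Apply rule: Add -d (word ends in -e). 'like' becomes 'liked'.

liked


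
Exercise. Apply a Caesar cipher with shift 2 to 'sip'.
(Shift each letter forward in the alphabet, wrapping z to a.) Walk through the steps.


Shift each letter by 2: s -> u, i -> k, p -> r. Result: 'ukr'.

ukr


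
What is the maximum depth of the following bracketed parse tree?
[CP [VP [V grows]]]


Count bracket nesting levels:
'[' at pos 0: depth = 1
'[' at pos 4: depth = 2
'[' at pos 8: depth = 3
Maximum depth reached: 3

3


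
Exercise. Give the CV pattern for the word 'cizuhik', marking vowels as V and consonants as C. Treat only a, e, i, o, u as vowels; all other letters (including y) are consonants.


Letter mapping: c = C, i = V, z = C, u = V, h = C, i = V, k = C.

CVCVCVC


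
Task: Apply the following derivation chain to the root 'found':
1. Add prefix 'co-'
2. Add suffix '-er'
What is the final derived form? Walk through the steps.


Step 1: Add prefix 'co-' to 'found' = 'cofound'
Step 2: Add suffix '-er' to 'cofound' = 'cofounder'

cofounder


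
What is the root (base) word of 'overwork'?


Remove prefix 'over' from 'overwork' to get root 'work'.

work


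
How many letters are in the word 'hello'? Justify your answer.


Spell out 'hello' and number each letter: h(1), e(2), l(3), l(4), o(5). Total: 5 letters.

5


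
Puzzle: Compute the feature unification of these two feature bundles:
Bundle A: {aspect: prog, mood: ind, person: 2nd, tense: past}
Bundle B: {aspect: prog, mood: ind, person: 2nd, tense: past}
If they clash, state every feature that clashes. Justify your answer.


Compare features:
aspect: A=prog vs B=prog -> unified: prog
mood: A=ind vs B=ind -> unified: ind
person: A=2nd vs B=2nd -> unified: 2nd
tense: A=past vs B=past -> unified: past
No clashes found.

Unified: {aspect: prog, mood: ind, person: 2nd, tense: past}


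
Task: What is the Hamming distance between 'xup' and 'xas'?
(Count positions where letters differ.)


Alignment:
Position 1: 'x' vs 'x' = match
Position 2: 'u' vs 'a' = DIFFER
Position 3: 'p' vs 's' = DIFFER
Total differences: 2

2


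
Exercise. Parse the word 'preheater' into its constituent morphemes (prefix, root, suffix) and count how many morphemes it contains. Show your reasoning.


Step 1: Identify prefix: 'pre' (meaning: before)
Step 2: Identify root: 'heat'
Step 3: Identify suffix(es): 'er'
Decomposition: pre- (prefix: before) + heat (root) + -er (suffix: one who)
Total morphemes: 3

3 morphemes (pre- (prefix: before) + heat (root) + -er (suffix: one who))


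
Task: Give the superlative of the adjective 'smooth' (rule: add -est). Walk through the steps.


Apply superlative formation (add -est): 'smooth' -> 'smoothest'.

smoothest


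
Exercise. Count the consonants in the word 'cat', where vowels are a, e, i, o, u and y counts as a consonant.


Consonants in 'cat': c, t = 2 consonants.

2


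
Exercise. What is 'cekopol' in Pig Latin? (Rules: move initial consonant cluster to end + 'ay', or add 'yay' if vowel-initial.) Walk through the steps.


'cekopol': move consonant cluster 'c' to end and add 'ay': 'ekopolcay'.

ekopolcay


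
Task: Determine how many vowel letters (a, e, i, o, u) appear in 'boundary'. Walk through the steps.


Vowels in 'boundary': o, u, a = 3 vowels.

3


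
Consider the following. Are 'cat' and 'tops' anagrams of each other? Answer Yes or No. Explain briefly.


Sorted letters of 'cat': 'act'
Sorted letters of 'tops': 'opst'
They do not match.

No


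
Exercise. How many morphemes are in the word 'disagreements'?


Decomposition: dis- (prefix) + agree (root) + -ment (suffix) + -s (plural) = 4 morpheme(s)

4 morphemes


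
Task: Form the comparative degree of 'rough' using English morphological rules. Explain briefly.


Apply comparative formation (add -er): 'rough' -> 'rougher'.

rougher


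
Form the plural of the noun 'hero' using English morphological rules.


Apply rule: Add -es (consonant + o). 'hero' becomes 'heroes'.

heroes


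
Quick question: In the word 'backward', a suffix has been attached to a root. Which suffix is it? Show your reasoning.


The word 'backward' = 'back' (root) + '-ward' (suffix). The suffix is '-ward'.

ward


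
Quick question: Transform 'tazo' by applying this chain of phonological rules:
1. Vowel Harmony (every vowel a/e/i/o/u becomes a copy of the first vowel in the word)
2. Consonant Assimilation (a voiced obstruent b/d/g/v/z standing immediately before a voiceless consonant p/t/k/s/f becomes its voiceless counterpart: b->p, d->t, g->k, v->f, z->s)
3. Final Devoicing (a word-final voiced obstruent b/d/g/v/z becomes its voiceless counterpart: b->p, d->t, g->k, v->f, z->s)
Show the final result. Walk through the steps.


Starting form: 'tazo'
Rule 1: Vowel Harmony: all vowels become 'a' (matching first vowel). 'tazo' -> 'taza'
Rule 2: Consonant Assimilation: no voiced obstruent (b/d/g/v/z) stands immediately before a voiceless consonant (p/t/k/s/f). No change.
Rule 3: Final Devoicing: the word ends in the vowel 'a', not a consonant. No change.
Final form: 'taza'

taza


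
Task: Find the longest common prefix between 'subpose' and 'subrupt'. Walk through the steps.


Compare from the start: 3 characters match: 'sub'. Mismatch at position 4: 'p' vs 'r'.

sub


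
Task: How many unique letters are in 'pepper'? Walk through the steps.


Unique letters in 'pepper': {e, p, r} = 3 distinct letters.

3


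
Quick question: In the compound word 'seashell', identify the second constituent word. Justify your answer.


Split 'seashell' into 'sea' + 'shell'. The second part is 'shell'.

shell


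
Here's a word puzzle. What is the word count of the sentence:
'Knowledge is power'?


Split into words: Knowledge | is | power = 3 words.

3


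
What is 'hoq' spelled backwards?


Reverse 'hoq' character by character: 'qoh'.

qoh


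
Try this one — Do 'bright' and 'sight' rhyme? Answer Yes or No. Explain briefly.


Rime (stressed vowel + following sounds) of 'bright': -ight = /aɪt/
Rime of 'sight': -ight = /aɪt/
/aɪt/ and /aɪt/ are the same ending sound, so the words rhyme.

Yes


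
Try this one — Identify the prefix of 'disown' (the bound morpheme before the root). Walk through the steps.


The word 'disown' = 'dis' (prefix) + 'own' (root). The prefix is 'dis'.

dis


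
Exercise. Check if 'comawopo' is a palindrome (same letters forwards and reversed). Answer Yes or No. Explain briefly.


Forward: 'comawopo'
Reversed: 'opowamoc'
They differ.

No


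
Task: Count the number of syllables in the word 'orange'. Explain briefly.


Break 'orange' into syllables: or-ange -> or | ange = 2 syllables

2 syllables


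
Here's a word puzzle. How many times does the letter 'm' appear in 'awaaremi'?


Letter 'm' in 'awaaremi': found at position(s) 7 = 1 occurrence(s).

1


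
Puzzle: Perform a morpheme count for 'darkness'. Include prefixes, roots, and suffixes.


Decomposition: dark (root) + -ness (suffix) = 2 morpheme(s)

2 morphemes


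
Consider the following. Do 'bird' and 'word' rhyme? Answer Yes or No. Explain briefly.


Rime (stressed vowel + following sounds) of 'bird': -ird = /ɜːrd/
Rime of 'word': -ord = /ɜːrd/
/ɜːrd/ and /ɜːrd/ are the same ending sound, so the words rhyme.

Yes


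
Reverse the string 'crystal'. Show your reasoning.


Reverse 'crystal' character by character: 'latsyrc'.

latsyrc


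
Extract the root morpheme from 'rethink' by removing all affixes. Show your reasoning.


Remove prefix 're' from 'rethink' to get root 'think'.

think


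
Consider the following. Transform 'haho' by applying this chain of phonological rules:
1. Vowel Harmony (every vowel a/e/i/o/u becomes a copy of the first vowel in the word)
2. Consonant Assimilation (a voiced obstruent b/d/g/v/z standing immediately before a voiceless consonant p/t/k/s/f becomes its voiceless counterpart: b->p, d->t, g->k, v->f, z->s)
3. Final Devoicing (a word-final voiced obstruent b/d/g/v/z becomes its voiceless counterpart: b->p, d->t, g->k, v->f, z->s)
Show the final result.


Starting form: 'haho'
Rule 1: Vowel Harmony: all vowels become 'a' (matching first vowel). 'haho' -> 'haha'
Rule 2: Consonant Assimilation: no voiced obstruent (b/d/g/v/z) stands immediately before a voiceless consonant (p/t/k/s/f). No change.
Rule 3: Final Devoicing: the word ends in the vowel 'a', not a consonant. No change.
Final form: 'haha'

haha


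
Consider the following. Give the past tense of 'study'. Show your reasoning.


Apply rule: Change -y to -ied. 'study' becomes 'studied'.

studied


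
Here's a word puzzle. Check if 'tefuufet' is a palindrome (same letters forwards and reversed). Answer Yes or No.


Forward: 'tefuufet'
Reversed: 'tefuufet'
They are identical.

Yes


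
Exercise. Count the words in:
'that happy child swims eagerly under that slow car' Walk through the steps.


Split into words: that | happy | child | swims | eagerly | under | that | slow | car = 9 words.

9


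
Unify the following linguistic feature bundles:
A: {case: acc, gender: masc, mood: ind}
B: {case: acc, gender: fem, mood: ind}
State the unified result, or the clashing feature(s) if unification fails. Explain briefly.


Compare features:
case: A=acc vs B=acc -> unified: acc
gender: A=masc vs B=fem -> CLASH
mood: A=ind vs B=ind -> unified: ind
Clash detected on feature 'gender' (masc vs fem); unification fails.

CLASH on 'gender' (masc vs fem)


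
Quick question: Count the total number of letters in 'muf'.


Spell out 'muf' and number each letter: m(1), u(2), f(3). Total: 3 letters.

3


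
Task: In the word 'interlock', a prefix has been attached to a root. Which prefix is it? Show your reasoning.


The word 'interlock' = 'inter' (prefix) + 'lock' (root). The prefix is 'inter'.

inter


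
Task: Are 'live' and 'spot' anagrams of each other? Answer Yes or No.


Sorted letters of 'live': 'eilv'
Sorted letters of 'spot': 'opst'
They do not match.

No


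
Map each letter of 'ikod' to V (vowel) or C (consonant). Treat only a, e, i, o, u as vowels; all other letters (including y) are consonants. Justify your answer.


Letter mapping: i = V, k = C, o = V, d = C.

VCVC


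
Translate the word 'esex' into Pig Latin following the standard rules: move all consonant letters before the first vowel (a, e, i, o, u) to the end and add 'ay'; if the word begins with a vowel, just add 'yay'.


'esex' starts with a vowel, so add 'yay': 'esexyay'.

esexyay


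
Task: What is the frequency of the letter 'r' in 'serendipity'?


Letter 'r' in 'serendipity': found at position(s) 3 = 1 occurrence(s).

1


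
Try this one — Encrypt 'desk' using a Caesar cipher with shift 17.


Shift each letter by 17: d -> u, e -> v, s -> j, k -> b. Result: 'uvjb'.

uvjb


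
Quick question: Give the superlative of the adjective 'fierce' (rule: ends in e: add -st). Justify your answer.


Apply superlative formation (ends in e: add -st): 'fierce' -> 'fiercest'.

fiercest


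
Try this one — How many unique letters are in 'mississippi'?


Unique letters in 'mississippi': {i, m, p, s} = 4 distinct letters.

4


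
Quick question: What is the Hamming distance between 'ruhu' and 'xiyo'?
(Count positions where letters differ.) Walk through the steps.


Alignment:
Position 1: 'r' vs 'x' = DIFFER
Position 2: 'u' vs 'i' = DIFFER
Position 3: 'h' vs 'y' = DIFFER
Position 4: 'u' vs 'o' = DIFFER
Total differences: 4

4


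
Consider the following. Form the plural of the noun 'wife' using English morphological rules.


Apply rule: Change -fe to -ves. 'wife' becomes 'wives'.

wives


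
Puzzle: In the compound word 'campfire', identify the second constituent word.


Split 'campfire' into 'camp' + 'fire'. The second part is 'fire'.

fire


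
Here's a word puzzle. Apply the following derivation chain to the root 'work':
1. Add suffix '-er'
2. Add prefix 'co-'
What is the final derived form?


Step 1: Add suffix '-er' to 'work' = 'worker'
Step 2: Add prefix 'co-' to 'worker' = 'coworker'

coworker


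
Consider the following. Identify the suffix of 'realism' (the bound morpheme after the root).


The word 'realism' = 'real' (root) + '-ism' (suffix). The suffix is '-ism'.

ism


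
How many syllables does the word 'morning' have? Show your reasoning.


Break 'morning' into syllables: morn-ing -> morn | ing = 2 syllables

2 syllables


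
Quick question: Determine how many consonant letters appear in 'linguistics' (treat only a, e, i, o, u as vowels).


Consonants in 'linguistics': l, n, g, s, t, c, s = 7 consonants.

7


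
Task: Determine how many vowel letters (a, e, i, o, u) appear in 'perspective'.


Vowels in 'perspective': e, e, i, e = 4 vowels.

4


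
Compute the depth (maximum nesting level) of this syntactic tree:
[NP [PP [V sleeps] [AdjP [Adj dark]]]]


Count bracket nesting levels:
'[' at pos 0: depth = 1
'[' at pos 4: depth = 2
'[' at pos 8: depth = 3
'[' at pos 19: depth = 3
'[' at pos 25: depth = 4
Maximum depth reached: 4

4


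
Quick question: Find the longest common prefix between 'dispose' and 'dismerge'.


Compare from the start: 3 characters match: 'dis'. Mismatch at position 4: 'p' vs 'm'.

dis


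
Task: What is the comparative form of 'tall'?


Apply comparative formation (add -er): 'tall' -> 'taller'.

taller


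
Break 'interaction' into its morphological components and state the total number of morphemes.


Step 1: Identify prefix: 'inter' (meaning: between)
Step 2: Identify root: 'act'
Step 3: Identify suffix(es): 'ion'
Decomposition: inter- (prefix: between) + act (root) + -ion (suffix: act of)
Total morphemes: 3

3 morphemes (inter- (prefix: between) + act (root) + -ion (suffix: act of))


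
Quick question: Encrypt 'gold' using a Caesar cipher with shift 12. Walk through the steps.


Shift each letter by 12: g -> s, o -> a, l -> x, d -> p. Result: 'saxp'.

saxp


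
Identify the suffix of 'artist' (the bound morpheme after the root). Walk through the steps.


The word 'artist' = 'art' (root) + '-ist' (suffix). The suffix is '-ist'.

ist


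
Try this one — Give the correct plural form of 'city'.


Apply rule: Change -y to -ies (consonant + y). 'city' becomes 'cities'.

cities


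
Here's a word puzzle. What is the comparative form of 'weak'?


Apply comparative formation (add -er): 'weak' -> 'weaker'.

weaker


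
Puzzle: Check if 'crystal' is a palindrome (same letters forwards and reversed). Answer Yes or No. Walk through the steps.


Forward: 'crystal'
Reversed: 'latsyrc'
They differ.

No


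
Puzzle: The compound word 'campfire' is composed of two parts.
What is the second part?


Split 'campfire' into 'camp' + 'fire'. The second part is 'fire'.

fire


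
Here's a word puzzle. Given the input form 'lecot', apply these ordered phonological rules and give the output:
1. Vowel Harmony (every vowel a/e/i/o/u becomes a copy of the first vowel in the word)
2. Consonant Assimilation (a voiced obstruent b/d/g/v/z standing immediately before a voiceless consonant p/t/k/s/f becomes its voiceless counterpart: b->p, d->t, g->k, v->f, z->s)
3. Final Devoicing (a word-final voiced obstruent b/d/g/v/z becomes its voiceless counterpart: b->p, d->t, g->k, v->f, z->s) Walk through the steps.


Starting form: 'lecot'
Rule 1: Vowel Harmony: all vowels become 'e' (matching first vowel). 'lecot' -> 'lecet'
Rule 2: Consonant Assimilation: no voiced obstruent (b/d/g/v/z) stands immediately before a voiceless consonant (p/t/k/s/f). No change.
Rule 3: Final Devoicing: final consonant 't' is not one of the voiced obstruents b/d/g/v/z. No change.
Final form: 'lecet'

lecet


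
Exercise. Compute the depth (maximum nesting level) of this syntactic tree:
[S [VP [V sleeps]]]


Count bracket nesting levels:
'[' at pos 0: depth = 1
'[' at pos 3: depth = 2
'[' at pos 7: depth = 3
Maximum depth reached: 3

3


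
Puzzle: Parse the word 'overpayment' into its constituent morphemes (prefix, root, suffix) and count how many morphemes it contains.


Step 1: Identify prefix: 'over' (meaning: excessively)
Step 2: Identify root: 'pay'
Step 3: Identify suffix(es): 'ment'
Decomposition: over- (prefix: excessively) + pay (root) + -ment (suffix: action/result)
Total morphemes: 3

3 morphemes (over- (prefix: excessively) + pay (root) + -ment (suffix: action/result))


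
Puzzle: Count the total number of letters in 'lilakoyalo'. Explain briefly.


Spell out 'lilakoyalo' and number each letter: l(1), i(2), l(3), a(4), k(5), o(6), y(7), a(8), l(9), o(10). Total: 10 letters.

10


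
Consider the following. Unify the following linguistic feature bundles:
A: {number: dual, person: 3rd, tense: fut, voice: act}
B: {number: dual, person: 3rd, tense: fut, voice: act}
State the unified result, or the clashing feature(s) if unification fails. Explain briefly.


Compare features:
number: A=dual vs B=dual -> unified: dual
person: A=3rd vs B=3rd -> unified: 3rd
tense: A=fut vs B=fut -> unified: fut
voice: A=act vs B=act -> unified: act
No clashes found.

Unified: {number: dual, person: 3rd, tense: fut, voice: act}


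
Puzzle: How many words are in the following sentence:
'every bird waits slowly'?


Split into words: every | bird | waits | slowly = 4 words.

4


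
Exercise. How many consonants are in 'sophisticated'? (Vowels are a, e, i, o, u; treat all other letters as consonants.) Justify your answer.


Consonants in 'sophisticated': s, p, h, s, t, c, t, d = 8 consonants.

8


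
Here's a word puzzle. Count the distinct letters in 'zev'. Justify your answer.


Unique letters in 'zev': {e, v, z} = 3 distinct letters.

3


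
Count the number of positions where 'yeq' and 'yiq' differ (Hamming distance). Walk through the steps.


Alignment:
Position 1: 'y' vs 'y' = match
Position 2: 'e' vs 'i' = DIFFER
Position 3: 'q' vs 'q' = match
Total differences: 1

1


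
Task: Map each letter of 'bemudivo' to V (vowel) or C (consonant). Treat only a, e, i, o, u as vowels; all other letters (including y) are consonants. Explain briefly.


Letter mapping: b = C, e = V, m = C, u = V, d = C, i = V, v = C, o = V.

CVCVCVCV


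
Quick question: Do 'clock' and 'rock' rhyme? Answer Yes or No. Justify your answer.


Rime (stressed vowel + following sounds) of 'clock': -ock = /ɒk/
Rime of 'rock': -ock = /ɒk/
/ɒk/ and /ɒk/ are the same ending sound, so the words rhyme.

Yes


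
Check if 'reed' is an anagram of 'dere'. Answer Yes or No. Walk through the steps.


Sorted letters of 'reed': 'deer'
Sorted letters of 'dere': 'deer'
They match.

Yes


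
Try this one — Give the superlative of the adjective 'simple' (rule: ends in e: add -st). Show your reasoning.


Apply superlative formation (ends in e: add -st): 'simple' -> 'simplest'.

simplest


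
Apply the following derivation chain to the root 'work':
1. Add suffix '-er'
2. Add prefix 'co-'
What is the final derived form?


Step 1: Add suffix '-er' to 'work' = 'worker'
Step 2: Add prefix 'co-' to 'worker' = 'coworker'

coworker


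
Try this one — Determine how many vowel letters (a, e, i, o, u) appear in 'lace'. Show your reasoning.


Vowels in 'lace': a, e = 2 vowels.

2


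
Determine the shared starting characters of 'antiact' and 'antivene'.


Compare from the start: 4 characters match: 'anti'. Mismatch at position 5: 'a' vs 'v'.

anti


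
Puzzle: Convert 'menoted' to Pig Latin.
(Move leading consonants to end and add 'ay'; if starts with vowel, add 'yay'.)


'menoted': move consonant cluster 'm' to end and add 'ay': 'enotedmay'.

enotedmay


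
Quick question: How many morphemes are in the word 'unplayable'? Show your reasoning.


Decomposition: un- (prefix) + play (root) + -able (suffix) = 3 morpheme(s)

3 morphemes


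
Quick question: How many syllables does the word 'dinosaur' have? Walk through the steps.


Break 'dinosaur' into syllables: di-no-saur -> di | no | saur = 3 syllables

3 syllables


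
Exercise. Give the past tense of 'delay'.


Apply rule: Add -ed. 'delay' becomes 'delayed'.

delayed


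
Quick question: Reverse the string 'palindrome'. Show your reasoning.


Reverse 'palindrome' character by character: 'emordnilap'.

emordnilap


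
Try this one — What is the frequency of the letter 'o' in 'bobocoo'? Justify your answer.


Letter 'o' in 'bobocoo': found at position(s) 2, 4, 6, 7 = 4 occurrence(s).

4


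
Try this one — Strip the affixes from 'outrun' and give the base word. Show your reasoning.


Remove prefix 'out' from 'outrun' to get root 'run'.

run


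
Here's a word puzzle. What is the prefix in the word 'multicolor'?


The word 'multicolor' = 'multi' (prefix) + 'color' (root). The prefix is 'multi'.

multi


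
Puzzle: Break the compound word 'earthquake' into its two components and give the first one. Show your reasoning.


Split 'earthquake' into 'earth' + 'quake'. The first part is 'earth'.

earth


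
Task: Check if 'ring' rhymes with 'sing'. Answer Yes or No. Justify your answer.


Rime (stressed vowel + following sounds) of 'ring': -ing = /ɪŋ/
Rime of 'sing': -ing = /ɪŋ/
/ɪŋ/ and /ɪŋ/ are the same ending sound, so the words rhyme.

Yes


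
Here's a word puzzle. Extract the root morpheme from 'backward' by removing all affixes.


Remove suffix '-ward' from 'backward' to get root 'back'.

back


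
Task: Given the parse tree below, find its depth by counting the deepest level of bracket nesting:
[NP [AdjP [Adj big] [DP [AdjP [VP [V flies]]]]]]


Count bracket nesting levels:
'[' at pos 0: depth = 1
'[' at pos 4: depth = 2
'[' at pos 10: depth = 3
'[' at pos 20: depth = 3
'[' at pos 24: depth = 4
'[' at pos 30: depth = 5
'[' at pos 34: depth = 6
Maximum depth reached: 6

6


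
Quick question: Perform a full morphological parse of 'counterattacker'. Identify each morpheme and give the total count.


Step 1: Identify prefix: 'counter' (meaning: against)
Step 2: Identify root: 'attack'
Step 3: Identify suffix(es): 'er'
Decomposition: counter- (prefix: against) + attack (root) + -er (suffix: one who)
Total morphemes: 3

3 morphemes (counter- (prefix: against) + attack (root) + -er (suffix: one who))


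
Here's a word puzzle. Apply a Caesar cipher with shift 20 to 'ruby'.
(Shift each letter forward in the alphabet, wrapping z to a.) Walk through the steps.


Shift each letter by 20: r -> l, u -> o, b -> v, y -> s. Result: 'lovs'.

lovs


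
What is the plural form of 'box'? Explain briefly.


Apply rule: Add -es (sibilant/fricative ending). 'box' becomes 'boxes'.

boxes


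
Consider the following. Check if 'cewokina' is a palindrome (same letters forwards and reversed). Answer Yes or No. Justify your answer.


Forward: 'cewokina'
Reversed: 'anikowec'
They differ.

No


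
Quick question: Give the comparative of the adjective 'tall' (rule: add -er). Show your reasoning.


Apply comparative formation (add -er): 'tall' -> 'taller'.

taller


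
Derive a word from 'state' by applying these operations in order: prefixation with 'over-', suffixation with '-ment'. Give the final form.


Step 1: Add prefix 'over-' to 'state' = 'overstate'
Step 2: Add suffix '-ment' to 'overstate' = 'overstatement'

overstatement


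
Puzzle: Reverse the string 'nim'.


Reverse 'nim' character by character: 'min'.

min


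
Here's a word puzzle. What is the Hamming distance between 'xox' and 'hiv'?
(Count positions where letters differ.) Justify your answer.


Alignment:
Position 1: 'x' vs 'h' = DIFFER
Position 2: 'o' vs 'i' = DIFFER
Position 3: 'x' vs 'v' = DIFFER
Total differences: 3

3


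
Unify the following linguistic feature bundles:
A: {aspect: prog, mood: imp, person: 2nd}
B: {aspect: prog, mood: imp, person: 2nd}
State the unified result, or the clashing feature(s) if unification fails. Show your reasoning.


Compare features:
aspect: A=prog vs B=prog -> unified: prog
mood: A=imp vs B=imp -> unified: imp
person: A=2nd vs B=2nd -> unified: 2nd
No clashes found.

Unified: {aspect: prog, mood: imp, person: 2nd}
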